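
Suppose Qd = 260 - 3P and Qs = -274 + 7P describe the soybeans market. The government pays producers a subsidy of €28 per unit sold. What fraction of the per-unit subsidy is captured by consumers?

Consumer share = 0.7

Pre-subsidy: 260 - 3P = -274 + 7P gives P* = 53.4, Q* = 99.8.
With the subsidy, sellers receive Ps = Pb + 28 for each unit, where Pb is the price buyers pay.
Supply in terms of Pb becomes Qs = -274 + 7(Pb + 28) = -78 + 7Pb. Setting this equal to demand: 260 - 3Pb = -78 + 7Pb, so Pb = 33.8.
Sellers receive Ps = 33.8 + 28 = 61.8; Q' = 260 − 3·33.8 = 158.6.
Buyers' price falls by P* − Pb = 53.4 − 33.8 = 19.6; sellers' price rises by Ps − P* = 61.8 − 53.4 = 8.4.
So consumers capture 19.6/28 = 0.7 of each unit of subsidy.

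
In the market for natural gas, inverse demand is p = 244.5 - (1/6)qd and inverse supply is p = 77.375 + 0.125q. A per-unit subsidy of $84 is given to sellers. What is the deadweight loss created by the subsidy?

Deadweight loss = $12096

Pre-subsidy: 244.5 - (1/6)q = 77.375 + 0.125q gives q* = 573 and p* = 149.
With the subsidy, sellers receive ps = pb + 84 for each unit, where pb is the price buyers pay.
On the curves, pb = 244.5 - (1/6)q and ps = 77.375 + 0.125q; the wedge ps − pb = 84 gives 77.375 + 0.125q − (244.5 - (1/6)q) = 84, so q' = 861.
Then pb = 244.5 − (1/6)·861 = 101 and ps = 77.375 + 0.125·861 = 185.
The subsidy expands output by 861 − 573 = 288 past the efficient level; on those units the gap between marginal cost and willingness to pay runs from 0 up to 84.
DWL = ½ × 84 × 288 = 12096.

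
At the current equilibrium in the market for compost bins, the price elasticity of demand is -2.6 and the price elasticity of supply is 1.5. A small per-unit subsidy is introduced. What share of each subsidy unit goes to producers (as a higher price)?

For a small subsidy around the equilibrium, the benefit split depends on the relative slopes, which at a point are proportional to the elasticities.
Buyer share = εs/(εs + |εd|) = 1.5/(1.5 + 2.6) = 15/41; seller share = |εd|/(εs + |εd|) = 26/41.
So producers capture 26/41 of the subsidy.

Producer share = 26/41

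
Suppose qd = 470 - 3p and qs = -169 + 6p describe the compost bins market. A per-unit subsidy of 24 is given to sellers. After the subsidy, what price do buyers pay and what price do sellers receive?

Buyers pay 55; sellers receive 79

Pre-subsidy: 470 - 3p = -169 + 6p gives p* = 71, q* = 257.
With the subsidy, sellers receive ps = pb + 24 for each unit, where pb is the price buyers pay.
Supply in terms of pb becomes qs = -169 + 6(pb + 24) = -25 + 6pb. Setting this equal to demand: 470 - 3pb = -25 + 6pb, so pb = 55.
Sellers receive ps = 55 + 24 = 79; q' = 470 − 3·55 = 305.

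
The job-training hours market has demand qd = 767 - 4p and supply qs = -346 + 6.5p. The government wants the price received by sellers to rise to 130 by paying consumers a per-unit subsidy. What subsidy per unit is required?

At a seller price of 130, quantity supplied is -346 + 6.5·130 = 499.
Buyers absorb 499 only when they pay pb with 767 − 4·pb = 499, i.e. pb = 67.
s = ps − pb = 130 − 67 = 63.

Required subsidy s = 63 per unit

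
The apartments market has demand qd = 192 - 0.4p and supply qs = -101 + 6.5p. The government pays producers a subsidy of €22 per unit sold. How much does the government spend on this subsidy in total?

Pre-subsidy: 192 - 0.4p = -101 + 6.5p gives p* = 2930/69, q* = 12076/69.
With the subsidy, sellers receive ps = pb + 22 for each unit, where pb is the price buyers pay.
Supply in terms of pb becomes qs = -101 + 6.5(pb + 22) = 42 + 6.5pb. Setting this equal to demand: 192 - 0.4pb = 42 + 6.5pb, so pb = 500/23.
Sellers receive ps = 500/23 + 22 = 1006/23; q' = 192 − 0.4·(500/23) = 4216/23.
Government outlay = subsidy × quantity = 22 × 4216/23 = 92752/23.

Government cost = 92752/23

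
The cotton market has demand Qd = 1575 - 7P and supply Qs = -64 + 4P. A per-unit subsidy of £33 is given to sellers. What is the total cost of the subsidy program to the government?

Pre-subsidy: 1575 - 7P = -64 + 4P gives P* = 149, Q* = 532.
With the subsidy, sellers receive Ps = Pb + 33 for each unit, where Pb is the price buyers pay.
Supply in terms of Pb becomes Qs = -64 + 4(Pb + 33) = 68 + 4Pb. Setting this equal to demand: 1575 - 7Pb = 68 + 4Pb, so Pb = 137.
Sellers receive Ps = 137 + 33 = 170; Q' = 1575 − 7·137 = 616.
Government outlay = subsidy × quantity = 33 × 616 = 20328.

Government cost = £20328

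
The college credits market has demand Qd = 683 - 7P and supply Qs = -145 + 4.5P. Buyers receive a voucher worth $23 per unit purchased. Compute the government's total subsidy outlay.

Pre-subsidy: 683 - 7P = -145 + 4.5P gives P* = 72, Q* = 179.
With the rebate, buyers effectively pay Pb = Ps − 23, where Ps is the price sellers receive.
Demand in terms of Ps becomes Qd = 683 − 7(Ps − 23) = 844 - 7Ps. Setting this equal to supply: 844 - 7Ps = -145 + 4.5Ps, so Ps = 86.
Buyers pay Pb = 86 − 23 = 63; Q' = -145 + 4.5·86 = 242.
Government outlay = subsidy × quantity = 23 × 242 = 5566.

Government cost = $5566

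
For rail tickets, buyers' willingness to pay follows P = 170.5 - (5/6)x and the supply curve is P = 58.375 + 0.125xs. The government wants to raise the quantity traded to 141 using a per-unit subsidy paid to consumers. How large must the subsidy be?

At x = 141, from the demand curve buyers pay Pb = 170.5 − (5/6)·141 = 53; from the supply curve sellers need Ps = 58.375 + 0.125·141 = 76.
The subsidy must fill the gap: s = Ps − Pb = 76 − 53 = 23.

Required subsidy s = 23 per unit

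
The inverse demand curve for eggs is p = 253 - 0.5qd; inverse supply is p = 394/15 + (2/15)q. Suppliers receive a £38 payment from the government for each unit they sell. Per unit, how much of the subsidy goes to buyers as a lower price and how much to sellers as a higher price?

Buyers gain £30 per unit; sellers gain £8 per unit

Pre-subsidy: 253 - 0.5q = 394/15 + (2/15)q gives q* = 358 and p* = 74.
With the subsidy, sellers receive ps = pb + 38 for each unit, where pb is the price buyers pay.
On the curves, pb = 253 - 0.5q and ps = 394/15 + (2/15)q; the wedge ps − pb = 38 gives 394/15 + (2/15)q − (253 - 0.5q) = 38, so q' = 418.
Then pb = 253 − 0.5·418 = 44 and ps = 394/15 + (2/15)·418 = 82.
Buyers' price falls by p* − pb = 74 − 44 = 30; sellers' price rises by ps − p* = 82 − 74 = 8.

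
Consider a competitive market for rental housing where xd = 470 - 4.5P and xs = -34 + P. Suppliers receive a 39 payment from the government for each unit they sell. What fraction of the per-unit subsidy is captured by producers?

Pre-subsidy: 470 - 4.5P = -34 + P gives P* = 1008/11, x* = 634/11.
With the subsidy, sellers receive Ps = Pb + 39 for each unit, where Pb is the price buyers pay.
Supply in terms of Pb becomes xs = -34 + 1(Pb + 39) = 5 + Pb. Setting this equal to demand: 470 - 4.5Pb = 5 + Pb, so Pb = 930/11.
Sellers receive Ps = 930/11 + 39 = 1359/11; x' = 470 − 4.5·(930/11) = 985/11.
Buyers' price falls by P* − Pb = 1008/11 − 930/11 = 78/11; sellers' price rises by Ps − P* = 1359/11 − 1008/11 = 351/11.
So producers capture (351/11)/39 = 9/11 of each unit of subsidy.

Producer share = 9/11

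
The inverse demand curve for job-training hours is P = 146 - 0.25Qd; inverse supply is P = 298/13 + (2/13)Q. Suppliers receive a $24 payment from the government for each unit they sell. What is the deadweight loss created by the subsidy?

Deadweight loss = 4992/7

Pre-subsidy: 146 - 0.25Q = 298/13 + (2/13)Q gives Q* = 6400/21 and P* = 1466/21.
With the subsidy, sellers receive Ps = Pb + 24 for each unit, where Pb is the price buyers pay.
On the curves, Pb = 146 - 0.25Q and Ps = 298/13 + (2/13)Q; the wedge Ps − Pb = 24 gives 298/13 + (2/13)Q − (146 - 0.25Q) = 24, so Q' = 7648/21.
Then Pb = 146 − 0.25·(7648/21) = 1154/21 and Ps = 298/13 + (2/13)·(7648/21) = 1658/21.
The subsidy expands output by 7648/21 − 6400/21 = 416/7 past the efficient level; on those units the gap between marginal cost and willingness to pay runs from 0 up to 24.
DWL = ½ × 24 × 416/7 = 4992/7.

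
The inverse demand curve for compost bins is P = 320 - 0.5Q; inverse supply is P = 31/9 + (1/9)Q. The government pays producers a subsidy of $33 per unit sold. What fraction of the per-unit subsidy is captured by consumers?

Pre-subsidy: 320 - 0.5Q = 31/9 + (1/9)Q gives Q* = 518 and P* = 61.
With the subsidy, sellers receive Ps = Pb + 33 for each unit, where Pb is the price buyers pay.
On the curves, Pb = 320 - 0.5Q and Ps = 31/9 + (1/9)Q; the wedge Ps − Pb = 33 gives 31/9 + (1/9)Q − (320 - 0.5Q) = 33, so Q' = 572.
Then Pb = 320 − 0.5·572 = 34 and Ps = 31/9 + (1/9)·572 = 67.
Buyers' price falls by P* − Pb = 61 − 34 = 27; sellers' price rises by Ps − P* = 67 − 61 = 6.
So consumers capture 27/33 = 9/11 of each unit of subsidy.

Consumer share = 9/11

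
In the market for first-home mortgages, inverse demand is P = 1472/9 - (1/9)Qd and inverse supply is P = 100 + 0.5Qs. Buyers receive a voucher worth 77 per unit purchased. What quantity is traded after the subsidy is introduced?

Q' = 230

Pre-subsidy: 1472/9 - (1/9)Q = 100 + 0.5Q gives Q* = 104 and P* = 152.
With the rebate, buyers effectively pay Pb = Ps − 77, where Ps is the price sellers receive.
On the curves, Pb = 1472/9 - (1/9)Q and Ps = 100 + 0.5Q; the wedge Ps − Pb = 77 gives 100 + 0.5Q − (1472/9 - (1/9)Q) = 77, so Q' = 230.
Then Pb = 1472/9 − (1/9)·230 = 138 and Ps = 100 + 0.5·230 = 215.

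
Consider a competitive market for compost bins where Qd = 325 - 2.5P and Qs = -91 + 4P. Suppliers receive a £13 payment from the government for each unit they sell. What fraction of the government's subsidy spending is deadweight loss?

DWL / government spending = 2/37

Pre-subsidy: 325 - 2.5P = -91 + 4P gives P* = 64, Q* = 165.
With the subsidy, sellers receive Ps = Pb + 13 for each unit, where Pb is the price buyers pay.
Supply in terms of Pb becomes Qs = -91 + 4(Pb + 13) = -39 + 4Pb. Setting this equal to demand: 325 - 2.5Pb = -39 + 4Pb, so Pb = 56.
Sellers receive Ps = 56 + 13 = 69; Q' = 325 − 2.5·56 = 185.
ΔCS = ½(165 + 185)(64 − 56) = 1400; ΔPS = ½(165 + 185)(69 − 64) = 875.
Government spending = 13 × 185 = 2405.
DWL = ½ × 13 × (185 − 165) = 130; fraction = 130 / 2405 = 2/37.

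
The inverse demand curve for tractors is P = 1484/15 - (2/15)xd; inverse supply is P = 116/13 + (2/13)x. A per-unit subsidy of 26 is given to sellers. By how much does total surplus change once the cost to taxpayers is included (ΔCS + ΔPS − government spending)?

Net change in total surplus = -32955/28

Pre-subsidy: 1484/15 - (2/15)x = 116/13 + (2/13)x gives x* = 2194/7 and P* = 400/7.
With the subsidy, sellers receive Ps = Pb + 26 for each unit, where Pb is the price buyers pay.
On the curves, Pb = 1484/15 - (2/15)x and Ps = 116/13 + (2/13)x; the wedge Ps − Pb = 26 gives 116/13 + (2/13)x − (1484/15 - (2/15)x) = 26, so x' = 11311/28.
Then Pb = 1484/15 − (2/15)·(11311/28) = 631/14 and Ps = 116/13 + (2/13)·(11311/28) = 995/14.
ΔCS = ½(2194/7 + 11311/28)(400/7 − 631/14) = 3394703/784; ΔPS = ½(2194/7 + 11311/28)(995/14 − 400/7) = 3916965/784.
Government spending = 26 × 11311/28 = 147043/14.
Net change = 3394703/784 + 3916965/784 − 147043/14 = -32955/28. The loss equals the DWL triangle ½·26·2535/28.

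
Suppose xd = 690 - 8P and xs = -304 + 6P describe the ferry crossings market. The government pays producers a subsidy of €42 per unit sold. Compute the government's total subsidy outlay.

Pre-subsidy: 690 - 8P = -304 + 6P gives P* = 71, x* = 122.
With the subsidy, sellers receive Ps = Pb + 42 for each unit, where Pb is the price buyers pay.
Supply in terms of Pb becomes xs = -304 + 6(Pb + 42) = -52 + 6Pb. Setting this equal to demand: 690 - 8Pb = -52 + 6Pb, so Pb = 53.
Sellers receive Ps = 53 + 42 = 95; x' = 690 − 8·53 = 266.
Government outlay = subsidy × quantity = 42 × 266 = 11172.

Government cost = €11172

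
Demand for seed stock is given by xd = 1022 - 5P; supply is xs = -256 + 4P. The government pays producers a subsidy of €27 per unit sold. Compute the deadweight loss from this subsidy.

Pre-subsidy: 1022 - 5P = -256 + 4P gives P* = 142, x* = 312.
With the subsidy, sellers receive Ps = Pb + 27 for each unit, where Pb is the price buyers pay.
Supply in terms of Pb becomes xs = -256 + 4(Pb + 27) = -148 + 4Pb. Setting this equal to demand: 1022 - 5Pb = -148 + 4Pb, so Pb = 130.
Sellers receive Ps = 130 + 27 = 157; x' = 1022 − 5·130 = 372.
The subsidy expands output by 372 − 312 = 60 past the efficient level; on those units the gap between marginal cost and willingness to pay runs from 0 up to 27.
DWL = ½ × 27 × 60 = 810.

Deadweight loss = €810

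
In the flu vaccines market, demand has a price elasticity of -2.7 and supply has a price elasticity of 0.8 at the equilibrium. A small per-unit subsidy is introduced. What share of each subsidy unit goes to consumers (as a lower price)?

For a small subsidy around the equilibrium, the benefit split depends on the relative slopes, which at a point are proportional to the elasticities.
Buyer share = εs/(εs + |εd|) = 0.8/(0.8 + 2.7) = 8/35; seller share = |εd|/(εs + |εd|) = 27/35.

Consumer share = 8/35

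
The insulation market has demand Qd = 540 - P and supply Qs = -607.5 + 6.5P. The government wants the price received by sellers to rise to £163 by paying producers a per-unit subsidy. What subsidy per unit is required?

At a seller price of 163, quantity supplied is -607.5 + 6.5·163 = 452.
Buyers absorb 452 only when they pay Pb with 540 − 1·Pb = 452, i.e. Pb = 88.
s = Ps − Pb = 163 − 88 = 75.

Required subsidy s = £75 per unit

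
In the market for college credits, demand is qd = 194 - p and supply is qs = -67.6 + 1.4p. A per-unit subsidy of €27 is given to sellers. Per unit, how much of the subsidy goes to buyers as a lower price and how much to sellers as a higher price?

Pre-subsidy: 194 - p = -67.6 + 1.4p gives p* = 109, q* = 85.
With the subsidy, sellers receive ps = pb + 27 for each unit, where pb is the price buyers pay.
Supply in terms of pb becomes qs = -67.6 + 1.4(pb + 27) = -29.8 + 1.4pb. Setting this equal to demand: 194 - pb = -29.8 + 1.4pb, so pb = 93.25.
Sellers receive ps = 93.25 + 27 = 120.25; q' = 194 − 1·93.25 = 100.75.
Buyers' price falls by p* − pb = 109 − 93.25 = 15.75; sellers' price rises by ps − p* = 120.25 − 109 = 11.25.

Buyers gain €15.75 per unit; sellers gain €11.25 per unit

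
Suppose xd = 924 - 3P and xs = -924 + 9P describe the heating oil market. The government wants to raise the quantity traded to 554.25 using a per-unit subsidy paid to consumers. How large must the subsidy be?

Required subsidy s = 41 per unit

At x = 554.25, invert demand for the buyer price: Pb = (924 − 554.25)/3 = 123.25; invert supply for the seller price: Ps = (554.25 − (-924))/9 = 164.25.
The subsidy must fill the gap: s = Ps − Pb = 164.25 − 123.25 = 41.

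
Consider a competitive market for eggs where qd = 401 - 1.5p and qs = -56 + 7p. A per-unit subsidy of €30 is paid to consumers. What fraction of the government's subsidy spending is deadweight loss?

DWL / government spending = 45/868

Pre-subsidy: 401 - 1.5p = -56 + 7p gives p* = 914/17, q* = 5446/17.
With the rebate, buyers effectively pay pb = ps − 30, where ps is the price sellers receive.
Demand in terms of ps becomes qd = 401 − 1.5(ps − 30) = 446 - 1.5ps. Setting this equal to supply: 446 - 1.5ps = -56 + 7ps, so ps = 1004/17.
Buyers pay pb = 1004/17 − 30 = 494/17; q' = -56 + 7·(1004/17) = 6076/17.
ΔCS = ½(5446/17 + 6076/17)(914/17 − 494/17) = 2419620/289; ΔPS = ½(5446/17 + 6076/17)(1004/17 − 914/17) = 518490/289.
Government spending = 30 × 6076/17 = 182280/17.
DWL = ½ × 30 × (6076/17 − 5446/17) = 9450/17; fraction = (9450/17) / (182280/17) = 45/868.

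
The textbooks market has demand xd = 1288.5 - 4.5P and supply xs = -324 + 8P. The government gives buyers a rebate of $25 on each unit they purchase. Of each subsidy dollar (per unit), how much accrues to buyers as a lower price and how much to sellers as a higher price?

Pre-subsidy: 1288.5 - 4.5P = -324 + 8P gives P* = 129, x* = 708.
With the rebate, buyers effectively pay Pb = Ps − 25, where Ps is the price sellers receive.
Demand in terms of Ps becomes xd = 1288.5 − 4.5(Ps − 25) = 1401 - 4.5Ps. Setting this equal to supply: 1401 - 4.5Ps = -324 + 8Ps, so Ps = 138.
Buyers pay Pb = 138 − 25 = 113; x' = -324 + 8·138 = 780.
Buyers' price falls by P* − Pb = 129 − 113 = 16; sellers' price rises by Ps − P* = 138 − 129 = 9.

Buyers gain $16 per unit; sellers gain $9 per unit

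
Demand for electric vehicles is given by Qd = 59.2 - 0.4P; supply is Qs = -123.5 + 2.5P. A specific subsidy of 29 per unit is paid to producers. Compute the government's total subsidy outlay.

Government cost = 1276

Pre-subsidy: 59.2 - 0.4P = -123.5 + 2.5P gives P* = 63, Q* = 34.
With the subsidy, sellers receive Ps = Pb + 29 for each unit, where Pb is the price buyers pay.
Supply in terms of Pb becomes Qs = -123.5 + 2.5(Pb + 29) = -51 + 2.5Pb. Setting this equal to demand: 59.2 - 0.4Pb = -51 + 2.5Pb, so Pb = 38.
Sellers receive Ps = 38 + 29 = 67; Q' = 59.2 − 0.4·38 = 44.
Government outlay = subsidy × quantity = 29 × 44 = 1276.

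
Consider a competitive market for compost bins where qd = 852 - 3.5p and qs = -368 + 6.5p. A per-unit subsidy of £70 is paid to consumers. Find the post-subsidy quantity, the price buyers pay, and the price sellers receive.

Pre-subsidy: 852 - 3.5p = -368 + 6.5p gives p* = 122, q* = 425.
With the rebate, buyers effectively pay pb = ps − 70, where ps is the price sellers receive.
Demand in terms of ps becomes qd = 852 − 3.5(ps − 70) = 1097 - 3.5ps. Setting this equal to supply: 1097 - 3.5ps = -368 + 6.5ps, so ps = 146.5.
Buyers pay pb = 146.5 − 70 = 76.5; q' = -368 + 6.5·146.5 = 584.25.

q' = 584.25; buyers pay £76.5; sellers receive £146.5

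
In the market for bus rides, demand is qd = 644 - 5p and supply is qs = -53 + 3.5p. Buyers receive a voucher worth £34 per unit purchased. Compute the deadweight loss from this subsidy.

Deadweight loss = £1190

Pre-subsidy: 644 - 5p = -53 + 3.5p gives p* = 82, q* = 234.
With the rebate, buyers effectively pay pb = ps − 34, where ps is the price sellers receive.
Demand in terms of ps becomes qd = 644 − 5(ps − 34) = 814 - 5ps. Setting this equal to supply: 814 - 5ps = -53 + 3.5ps, so ps = 102.
Buyers pay pb = 102 − 34 = 68; q' = -53 + 3.5·102 = 304.
The subsidy expands output by 304 − 234 = 70 past the efficient level; on those units the gap between marginal cost and willingness to pay runs from 0 up to 34.
DWL = ½ × 34 × 70 = 1190.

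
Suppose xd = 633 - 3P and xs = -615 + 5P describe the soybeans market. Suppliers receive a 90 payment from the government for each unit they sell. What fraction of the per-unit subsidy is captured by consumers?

Consumer share = 0.625

Pre-subsidy: 633 - 3P = -615 + 5P gives P* = 156, x* = 165.
With the subsidy, sellers receive Ps = Pb + 90 for each unit, where Pb is the price buyers pay.
Supply in terms of Pb becomes xs = -615 + 5(Pb + 90) = -165 + 5Pb. Setting this equal to demand: 633 - 3Pb = -165 + 5Pb, so Pb = 99.75.
Sellers receive Ps = 99.75 + 90 = 189.75; x' = 633 − 3·99.75 = 333.75.
Buyers' price falls by P* − Pb = 156 − 99.75 = 56.25; sellers' price rises by Ps − P* = 189.75 − 156 = 33.75.
So consumers capture 56.25/90 = 0.625 of each unit of subsidy.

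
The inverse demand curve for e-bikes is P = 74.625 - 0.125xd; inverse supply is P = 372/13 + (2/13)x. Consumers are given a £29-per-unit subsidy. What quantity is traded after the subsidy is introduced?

x' = 269

Pre-subsidy: 74.625 - 0.125x = 372/13 + (2/13)x gives x* = 165 and P* = 54.
With the rebate, buyers effectively pay Pb = Ps − 29, where Ps is the price sellers receive.
On the curves, Pb = 74.625 - 0.125x and Ps = 372/13 + (2/13)x; the wedge Ps − Pb = 29 gives 372/13 + (2/13)x − (74.625 - 0.125x) = 29, so x' = 269.
Then Pb = 74.625 − 0.125·269 = 41 and Ps = 372/13 + (2/13)·269 = 70.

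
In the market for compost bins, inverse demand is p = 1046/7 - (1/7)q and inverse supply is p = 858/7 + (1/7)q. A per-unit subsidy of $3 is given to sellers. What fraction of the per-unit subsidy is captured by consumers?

Pre-subsidy: 1046/7 - (1/7)q = 858/7 + (1/7)q gives q* = 94 and p* = 136.
With the subsidy, sellers receive ps = pb + 3 for each unit, where pb is the price buyers pay.
On the curves, pb = 1046/7 - (1/7)q and ps = 858/7 + (1/7)q; the wedge ps − pb = 3 gives 858/7 + (1/7)q − (1046/7 - (1/7)q) = 3, so q' = 104.5.
Then pb = 1046/7 − (1/7)·104.5 = 134.5 and ps = 858/7 + (1/7)·104.5 = 137.5.
Buyers' price falls by p* − pb = 136 − 134.5 = 1.5; sellers' price rises by ps − p* = 137.5 − 136 = 1.5.
So consumers capture 1.5/3 = 0.5 of each unit of subsidy.

Consumer share = 0.5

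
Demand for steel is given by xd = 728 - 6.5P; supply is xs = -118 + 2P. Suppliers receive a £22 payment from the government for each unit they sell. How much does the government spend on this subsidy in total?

Pre-subsidy: 728 - 6.5P = -118 + 2P gives P* = 1692/17, x* = 1378/17.
With the subsidy, sellers receive Ps = Pb + 22 for each unit, where Pb is the price buyers pay.
Supply in terms of Pb becomes xs = -118 + 2(Pb + 22) = -74 + 2Pb. Setting this equal to demand: 728 - 6.5Pb = -74 + 2Pb, so Pb = 1604/17.
Sellers receive Ps = 1604/17 + 22 = 1978/17; x' = 728 − 6.5·(1604/17) = 1950/17.
Government outlay = subsidy × quantity = 22 × 1950/17 = 42900/17.

Government cost = 42900/17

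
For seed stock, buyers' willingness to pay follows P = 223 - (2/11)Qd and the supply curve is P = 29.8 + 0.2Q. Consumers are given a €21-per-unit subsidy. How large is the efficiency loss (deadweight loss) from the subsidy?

Deadweight loss = €577.5

Pre-subsidy: 223 - (2/11)Q = 29.8 + 0.2Q gives Q* = 506 and P* = 131.
With the rebate, buyers effectively pay Pb = Ps − 21, where Ps is the price sellers receive.
On the curves, Pb = 223 - (2/11)Q and Ps = 29.8 + 0.2Q; the wedge Ps − Pb = 21 gives 29.8 + 0.2Q − (223 - (2/11)Q) = 21, so Q' = 561.
Then Pb = 223 − (2/11)·561 = 121 and Ps = 29.8 + 0.2·561 = 142.
The subsidy expands output by 561 − 506 = 55 past the efficient level; on those units the gap between marginal cost and willingness to pay runs from 0 up to 21.
DWL = ½ × 21 × 55 = 577.5.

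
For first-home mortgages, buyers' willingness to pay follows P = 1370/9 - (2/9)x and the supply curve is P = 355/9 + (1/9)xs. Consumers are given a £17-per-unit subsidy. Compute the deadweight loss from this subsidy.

Pre-subsidy: 1370/9 - (2/9)x = 355/9 + (1/9)x gives x* = 1015/3 and P* = 2080/27.
With the rebate, buyers effectively pay Pb = Ps − 17, where Ps is the price sellers receive.
On the curves, Pb = 1370/9 - (2/9)x and Ps = 355/9 + (1/9)x; the wedge Ps − Pb = 17 gives 355/9 + (1/9)x − (1370/9 - (2/9)x) = 17, so x' = 1168/3.
Then Pb = 1370/9 − (2/9)·(1168/3) = 1774/27 and Ps = 355/9 + (1/9)·(1168/3) = 2233/27.
The subsidy expands output by 1168/3 − 1015/3 = 51 past the efficient level; on those units the gap between marginal cost and willingness to pay runs from 0 up to 17.
DWL = ½ × 17 × 51 = 433.5.

Deadweight loss = £433.5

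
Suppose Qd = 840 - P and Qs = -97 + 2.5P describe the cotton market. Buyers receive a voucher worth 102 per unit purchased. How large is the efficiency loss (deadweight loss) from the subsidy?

Deadweight loss = 26010/7

Pre-subsidy: 840 - P = -97 + 2.5P gives P* = 1874/7, Q* = 4006/7.
With the rebate, buyers effectively pay Pb = Ps − 102, where Ps is the price sellers receive.
Demand in terms of Ps becomes Qd = 840 − 1(Ps − 102) = 942 - Ps. Setting this equal to supply: 942 - Ps = -97 + 2.5Ps, so Ps = 2078/7.
Buyers pay Pb = 2078/7 − 102 = 1364/7; Q' = -97 + 2.5·(2078/7) = 4516/7.
The subsidy expands output by 4516/7 − 4006/7 = 510/7 past the efficient level; on those units the gap between marginal cost and willingness to pay runs from 0 up to 102.
DWL = ½ × 102 × 510/7 = 26010/7.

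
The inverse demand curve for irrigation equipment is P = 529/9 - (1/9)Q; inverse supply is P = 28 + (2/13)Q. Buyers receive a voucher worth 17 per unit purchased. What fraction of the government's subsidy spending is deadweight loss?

DWL / government spending = 153/860

Pre-subsidy: 529/9 - (1/9)Q = 28 + (2/13)Q gives Q* = 3601/31 and P* = 1422/31.
With the rebate, buyers effectively pay Pb = Ps − 17, where Ps is the price sellers receive.
On the curves, Pb = 529/9 - (1/9)Q and Ps = 28 + (2/13)Q; the wedge Ps − Pb = 17 gives 28 + (2/13)Q − (529/9 - (1/9)Q) = 17, so Q' = 5590/31.
Then Pb = 529/9 − (1/9)·(5590/31) = 1201/31 and Ps = 28 + (2/13)·(5590/31) = 1728/31.
ΔCS = ½(3601/31 + 5590/31)(1422/31 − 1201/31) = 2031211/1922; ΔPS = ½(3601/31 + 5590/31)(1728/31 − 1422/31) = 1406223/961.
Government spending = 17 × 5590/31 = 95030/31.
DWL = ½ × 17 × (5590/31 − 3601/31) = 33813/62; fraction = (33813/62) / (95030/31) = 153/860.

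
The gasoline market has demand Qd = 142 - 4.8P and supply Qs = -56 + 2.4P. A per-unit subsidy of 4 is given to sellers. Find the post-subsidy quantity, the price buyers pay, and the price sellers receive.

Pre-subsidy: 142 - 4.8P = -56 + 2.4P gives P* = 27.5, Q* = 10.
With the subsidy, sellers receive Ps = Pb + 4 for each unit, where Pb is the price buyers pay.
Supply in terms of Pb becomes Qs = -56 + 2.4(Pb + 4) = -46.4 + 2.4Pb. Setting this equal to demand: 142 - 4.8Pb = -46.4 + 2.4Pb, so Pb = 157/6.
Sellers receive Ps = 157/6 + 4 = 181/6; Q' = 142 − 4.8·(157/6) = 16.4.

Q' = 16.4; buyers pay 157/6; sellers receive 181/6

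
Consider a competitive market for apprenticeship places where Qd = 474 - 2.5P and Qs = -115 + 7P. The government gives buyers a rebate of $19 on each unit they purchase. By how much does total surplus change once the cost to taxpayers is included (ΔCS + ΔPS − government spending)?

Pre-subsidy: 474 - 2.5P = -115 + 7P gives P* = 62, Q* = 319.
With the rebate, buyers effectively pay Pb = Ps − 19, where Ps is the price sellers receive.
Demand in terms of Ps becomes Qd = 474 − 2.5(Ps − 19) = 521.5 - 2.5Ps. Setting this equal to supply: 521.5 - 2.5Ps = -115 + 7Ps, so Ps = 67.
Buyers pay Pb = 67 − 19 = 48; Q' = -115 + 7·67 = 354.
ΔCS = ½(319 + 354)(62 − 48) = 4711; ΔPS = ½(319 + 354)(67 − 62) = 1682.5.
Government spending = 19 × 354 = 6726.
Net change = 4711 + 1682.5 − 6726 = -332.5. The loss equals the DWL triangle ½·19·35.

Net change in total surplus = -$332.5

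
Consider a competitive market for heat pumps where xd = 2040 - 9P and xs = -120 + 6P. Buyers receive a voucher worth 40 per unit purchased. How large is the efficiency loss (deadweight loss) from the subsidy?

Pre-subsidy: 2040 - 9P = -120 + 6P gives P* = 144, x* = 744.
With the rebate, buyers effectively pay Pb = Ps − 40, where Ps is the price sellers receive.
Demand in terms of Ps becomes xd = 2040 − 9(Ps − 40) = 2400 - 9Ps. Setting this equal to supply: 2400 - 9Ps = -120 + 6Ps, so Ps = 168.
Buyers pay Pb = 168 − 40 = 128; x' = -120 + 6·168 = 888.
The subsidy expands output by 888 − 744 = 144 past the efficient level; on those units the gap between marginal cost and willingness to pay runs from 0 up to 40.
DWL = ½ × 40 × 144 = 2880.

Deadweight loss = 2880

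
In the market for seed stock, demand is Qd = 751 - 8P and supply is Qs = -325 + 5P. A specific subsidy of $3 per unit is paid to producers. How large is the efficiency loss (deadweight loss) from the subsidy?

Deadweight loss = 180/13

Pre-subsidy: 751 - 8P = -325 + 5P gives P* = 1076/13, Q* = 1155/13.
With the subsidy, sellers receive Ps = Pb + 3 for each unit, where Pb is the price buyers pay.
Supply in terms of Pb becomes Qs = -325 + 5(Pb + 3) = -310 + 5Pb. Setting this equal to demand: 751 - 8Pb = -310 + 5Pb, so Pb = 1061/13.
Sellers receive Ps = 1061/13 + 3 = 1100/13; Q' = 751 − 8·(1061/13) = 1275/13.
The subsidy expands output by 1275/13 − 1155/13 = 120/13 past the efficient level; on those units the gap between marginal cost and willingness to pay runs from 0 up to 3.
DWL = ½ × 3 × 120/13 = 180/13.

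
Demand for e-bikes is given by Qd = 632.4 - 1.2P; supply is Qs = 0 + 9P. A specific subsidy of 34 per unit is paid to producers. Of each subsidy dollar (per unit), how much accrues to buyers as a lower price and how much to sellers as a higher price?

Buyers gain 30 per unit; sellers gain 4 per unit

Pre-subsidy: 632.4 - 1.2P = 0 + 9P gives P* = 62, Q* = 558.
With the subsidy, sellers receive Ps = Pb + 34 for each unit, where Pb is the price buyers pay.
Supply in terms of Pb becomes Qs = 0 + 9(Pb + 34) = 306 + 9Pb. Setting this equal to demand: 632.4 - 1.2Pb = 306 + 9Pb, so Pb = 32.
Sellers receive Ps = 32 + 34 = 66; Q' = 632.4 − 1.2·32 = 594.
Buyers' price falls by P* − Pb = 62 − 32 = 30; sellers' price rises by Ps − P* = 66 − 62 = 4.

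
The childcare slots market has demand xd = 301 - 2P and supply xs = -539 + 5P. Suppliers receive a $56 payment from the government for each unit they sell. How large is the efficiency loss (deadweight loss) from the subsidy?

Deadweight loss = $2240

Pre-subsidy: 301 - 2P = -539 + 5P gives P* = 120, x* = 61.
With the subsidy, sellers receive Ps = Pb + 56 for each unit, where Pb is the price buyers pay.
Supply in terms of Pb becomes xs = -539 + 5(Pb + 56) = -259 + 5Pb. Setting this equal to demand: 301 - 2Pb = -259 + 5Pb, so Pb = 80.
Sellers receive Ps = 80 + 56 = 136; x' = 301 − 2·80 = 141.
The subsidy expands output by 141 − 61 = 80 past the efficient level; on those units the gap between marginal cost and willingness to pay runs from 0 up to 56.
DWL = ½ × 56 × 80 = 2240.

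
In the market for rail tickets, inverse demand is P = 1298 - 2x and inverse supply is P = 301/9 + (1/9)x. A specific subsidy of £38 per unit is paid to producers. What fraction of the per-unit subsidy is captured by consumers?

Consumer share = 18/19

Pre-subsidy: 1298 - 2x = 301/9 + (1/9)x gives x* = 599 and P* = 100.
With the subsidy, sellers receive Ps = Pb + 38 for each unit, where Pb is the price buyers pay.
On the curves, Pb = 1298 - 2x and Ps = 301/9 + (1/9)x; the wedge Ps − Pb = 38 gives 301/9 + (1/9)x − (1298 - 2x) = 38, so x' = 617.
Then Pb = 1298 − 2·617 = 64 and Ps = 301/9 + (1/9)·617 = 102.
Buyers' price falls by P* − Pb = 100 − 64 = 36; sellers' price rises by Ps − P* = 102 − 100 = 2.
So consumers capture 36/38 = 18/19 of each unit of subsidy.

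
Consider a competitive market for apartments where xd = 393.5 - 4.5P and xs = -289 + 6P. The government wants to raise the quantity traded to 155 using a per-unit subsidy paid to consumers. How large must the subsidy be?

Required subsidy s = 21 per unit

At x = 155, invert demand for the buyer price: Pb = (393.5 − 155)/4.5 = 53; invert supply for the seller price: Ps = (155 − (-289))/6 = 74.
The subsidy must fill the gap: s = Ps − Pb = 74 − 53 = 21.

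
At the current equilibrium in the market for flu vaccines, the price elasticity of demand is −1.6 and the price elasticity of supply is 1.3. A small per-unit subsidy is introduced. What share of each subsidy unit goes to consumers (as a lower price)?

Consumer share = 13/29

For a small subsidy around the equilibrium, the benefit split depends on the relative slopes, which at a point are proportional to the elasticities.
Buyer share = εs/(εs + |εd|) = 1.3/(1.3 + 1.6) = 13/29; seller share = |εd|/(εs + |εd|) = 16/29.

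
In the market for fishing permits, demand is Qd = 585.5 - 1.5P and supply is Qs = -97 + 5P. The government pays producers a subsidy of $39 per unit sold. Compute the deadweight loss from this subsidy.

Pre-subsidy: 585.5 - 1.5P = -97 + 5P gives P* = 105, Q* = 428.
With the subsidy, sellers receive Ps = Pb + 39 for each unit, where Pb is the price buyers pay.
Supply in terms of Pb becomes Qs = -97 + 5(Pb + 39) = 98 + 5Pb. Setting this equal to demand: 585.5 - 1.5Pb = 98 + 5Pb, so Pb = 75.
Sellers receive Ps = 75 + 39 = 114; Q' = 585.5 − 1.5·75 = 473.
The subsidy expands output by 473 − 428 = 45 past the efficient level; on those units the gap between marginal cost and willingness to pay runs from 0 up to 39.
DWL = ½ × 39 × 45 = 877.5.

Deadweight loss = $877.5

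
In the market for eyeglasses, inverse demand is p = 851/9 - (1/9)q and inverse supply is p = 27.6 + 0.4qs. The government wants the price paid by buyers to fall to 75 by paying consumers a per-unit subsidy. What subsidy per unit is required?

At a buyer price of 75, quantity demanded is 851 − 9·75 = 176.
Sellers supply 176 only when they receive ps = 27.6 + 0.4·176 = 98.
s = ps − pb = 98 − 75 = 23.

Required subsidy s = 23 per unit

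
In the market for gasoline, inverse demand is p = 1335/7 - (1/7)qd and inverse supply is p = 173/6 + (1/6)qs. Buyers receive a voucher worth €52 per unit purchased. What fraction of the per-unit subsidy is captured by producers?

Producer share = 7/13

Pre-subsidy: 1335/7 - (1/7)q = 173/6 + (1/6)q gives q* = 523 and p* = 116.
With the rebate, buyers effectively pay pb = ps − 52, where ps is the price sellers receive.
On the curves, pb = 1335/7 - (1/7)q and ps = 173/6 + (1/6)q; the wedge ps − pb = 52 gives 173/6 + (1/6)q − (1335/7 - (1/7)q) = 52, so q' = 691.
Then pb = 1335/7 − (1/7)·691 = 92 and ps = 173/6 + (1/6)·691 = 144.
Buyers' price falls by p* − pb = 116 − 92 = 24; sellers' price rises by ps − p* = 144 − 116 = 28.
So producers capture 28/52 = 7/13 of each unit of subsidy.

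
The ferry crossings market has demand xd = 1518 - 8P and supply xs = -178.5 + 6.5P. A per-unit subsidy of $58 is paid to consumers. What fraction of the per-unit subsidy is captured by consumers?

Pre-subsidy: 1518 - 8P = -178.5 + 6.5P gives P* = 117, x* = 582.
With the rebate, buyers effectively pay Pb = Ps − 58, where Ps is the price sellers receive.
Demand in terms of Ps becomes xd = 1518 − 8(Ps − 58) = 1982 - 8Ps. Setting this equal to supply: 1982 - 8Ps = -178.5 + 6.5Ps, so Ps = 149.
Buyers pay Pb = 149 − 58 = 91; x' = -178.5 + 6.5·149 = 790.
Buyers' price falls by P* − Pb = 117 − 91 = 26; sellers' price rises by Ps − P* = 149 − 117 = 32.
So consumers capture 26/58 = 13/29 of each unit of subsidy.

Consumer share = 13/29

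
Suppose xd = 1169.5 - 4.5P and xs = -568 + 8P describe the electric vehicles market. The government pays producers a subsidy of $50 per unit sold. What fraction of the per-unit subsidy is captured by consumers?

Pre-subsidy: 1169.5 - 4.5P = -568 + 8P gives P* = 139, x* = 544.
With the subsidy, sellers receive Ps = Pb + 50 for each unit, where Pb is the price buyers pay.
Supply in terms of Pb becomes xs = -568 + 8(Pb + 50) = -168 + 8Pb. Setting this equal to demand: 1169.5 - 4.5Pb = -168 + 8Pb, so Pb = 107.
Sellers receive Ps = 107 + 50 = 157; x' = 1169.5 − 4.5·107 = 688.
Buyers' price falls by P* − Pb = 139 − 107 = 32; sellers' price rises by Ps − P* = 157 − 139 = 18.
So consumers capture 32/50 = 0.64 of each unit of subsidy.

Consumer share = 0.64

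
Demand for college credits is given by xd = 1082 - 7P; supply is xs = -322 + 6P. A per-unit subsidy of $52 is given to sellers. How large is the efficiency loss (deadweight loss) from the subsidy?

Deadweight loss = $4368

Pre-subsidy: 1082 - 7P = -322 + 6P gives P* = 108, x* = 326.
With the subsidy, sellers receive Ps = Pb + 52 for each unit, where Pb is the price buyers pay.
Supply in terms of Pb becomes xs = -322 + 6(Pb + 52) = -10 + 6Pb. Setting this equal to demand: 1082 - 7Pb = -10 + 6Pb, so Pb = 84.
Sellers receive Ps = 84 + 52 = 136; x' = 1082 − 7·84 = 494.
The subsidy expands output by 494 − 326 = 168 past the efficient level; on those units the gap between marginal cost and willingness to pay runs from 0 up to 52.
DWL = ½ × 52 × 168 = 4368.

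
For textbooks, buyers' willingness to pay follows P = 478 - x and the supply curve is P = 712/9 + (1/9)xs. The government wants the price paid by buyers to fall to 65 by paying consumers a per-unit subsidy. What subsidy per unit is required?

Required subsidy s = 60 per unit

At a buyer price of 65, quantity demanded is 478 − 1·65 = 413.
Sellers supply 413 only when they receive Ps = 712/9 + (1/9)·413 = 125.
s = Ps − Pb = 125 − 65 = 60.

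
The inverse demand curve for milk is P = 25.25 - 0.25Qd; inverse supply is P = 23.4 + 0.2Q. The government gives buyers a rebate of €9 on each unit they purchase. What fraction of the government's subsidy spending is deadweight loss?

Pre-subsidy: 25.25 - 0.25Q = 23.4 + 0.2Q gives Q* = 37/9 and P* = 218/9.
With the rebate, buyers effectively pay Pb = Ps − 9, where Ps is the price sellers receive.
On the curves, Pb = 25.25 - 0.25Q and Ps = 23.4 + 0.2Q; the wedge Ps − Pb = 9 gives 23.4 + 0.2Q − (25.25 - 0.25Q) = 9, so Q' = 217/9.
Then Pb = 25.25 − 0.25·(217/9) = 173/9 and Ps = 23.4 + 0.2·(217/9) = 254/9.
ΔCS = ½(37/9 + 217/9)(218/9 − 173/9) = 635/9; ΔPS = ½(37/9 + 217/9)(254/9 − 218/9) = 508/9.
Government spending = 9 × 217/9 = 217.
DWL = ½ × 9 × (217/9 − 37/9) = 90; fraction = 90 / 217 = 90/217.

DWL / government spending = 90/217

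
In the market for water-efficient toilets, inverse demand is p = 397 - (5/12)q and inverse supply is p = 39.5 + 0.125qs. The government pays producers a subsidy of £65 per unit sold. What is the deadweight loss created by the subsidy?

Pre-subsidy: 397 - (5/12)q = 39.5 + 0.125q gives q* = 660 and p* = 122.
With the subsidy, sellers receive ps = pb + 65 for each unit, where pb is the price buyers pay.
On the curves, pb = 397 - (5/12)q and ps = 39.5 + 0.125q; the wedge ps − pb = 65 gives 39.5 + 0.125q − (397 - (5/12)q) = 65, so q' = 780.
Then pb = 397 − (5/12)·780 = 72 and ps = 39.5 + 0.125·780 = 137.
The subsidy expands output by 780 − 660 = 120 past the efficient level; on those units the gap between marginal cost and willingness to pay runs from 0 up to 65.
DWL = ½ × 65 × 120 = 3900.

Deadweight loss = £3900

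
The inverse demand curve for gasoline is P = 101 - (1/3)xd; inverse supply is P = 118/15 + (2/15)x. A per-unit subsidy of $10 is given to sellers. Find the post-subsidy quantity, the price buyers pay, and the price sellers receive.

x' = 221; buyers pay 82/3; sellers receive 112/3

Pre-subsidy: 101 - (1/3)x = 118/15 + (2/15)x gives x* = 1397/7 and P* = 724/21.
With the subsidy, sellers receive Ps = Pb + 10 for each unit, where Pb is the price buyers pay.
On the curves, Pb = 101 - (1/3)x and Ps = 118/15 + (2/15)x; the wedge Ps − Pb = 10 gives 118/15 + (2/15)x − (101 - (1/3)x) = 10, so x' = 221.
Then Pb = 101 − (1/3)·221 = 82/3 and Ps = 118/15 + (2/15)·221 = 112/3.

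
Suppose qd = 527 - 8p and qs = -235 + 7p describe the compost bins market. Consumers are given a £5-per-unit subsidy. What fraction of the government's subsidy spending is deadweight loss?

Pre-subsidy: 527 - 8p = -235 + 7p gives p* = 50.8, q* = 120.6.
With the rebate, buyers effectively pay pb = ps − 5, where ps is the price sellers receive.
Demand in terms of ps becomes qd = 527 − 8(ps − 5) = 567 - 8ps. Setting this equal to supply: 567 - 8ps = -235 + 7ps, so ps = 802/15.
Buyers pay pb = 802/15 − 5 = 727/15; q' = -235 + 7·(802/15) = 2089/15.
ΔCS = ½(120.6 + 2089/15)(50.8 − 727/15) = 13643/45; ΔPS = ½(120.6 + 2089/15)(802/15 − 50.8) = 15592/45.
Government spending = 5 × 2089/15 = 2089/3.
DWL = ½ × 5 × (2089/15 − 120.6) = 140/3; fraction = (140/3) / (2089/3) = 140/2089.

DWL / government spending = 140/2089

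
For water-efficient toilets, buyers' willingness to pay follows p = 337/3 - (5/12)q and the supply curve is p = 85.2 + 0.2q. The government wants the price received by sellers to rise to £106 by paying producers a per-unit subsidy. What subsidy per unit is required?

At a seller price of 106, quantity supplied is -426 + 5·106 = 104.
Buyers absorb 104 only when they pay pb = 337/3 − (5/12)·104 = 69.
s = ps − pb = 106 − 69 = 37.

Required subsidy s = £37 per unit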